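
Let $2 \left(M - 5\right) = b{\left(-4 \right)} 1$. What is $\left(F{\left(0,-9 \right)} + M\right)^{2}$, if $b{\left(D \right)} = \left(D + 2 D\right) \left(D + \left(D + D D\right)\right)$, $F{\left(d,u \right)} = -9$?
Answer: $2704$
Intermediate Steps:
$b{\left(D \right)} = 3 D \left(D^{2} + 2 D\right)$ ($b{\left(D \right)} = 3 D \left(D + \left(D + D^{2}\right)\right) = 3 D \left(D^{2} + 2 D\right)$)
$M = -43$ ($M = 5 + \frac{3 \left(-4\right)^{2} \left(2 - 4\right) 1}{2} = 5 + \frac{3 \cdot 16 \left(-2\right) 1}{2} = 5 + \frac{\left(-96\right) 1}{2} = 5 + \frac{1}{2} \left(-96\right) = 5 - 48 = -43$)
$\left(F{\left(0,-9 \right)} + M\right)^{2} = \left(-9 - 43\right)^{2} = \left(-52\right)^{2} = 2704$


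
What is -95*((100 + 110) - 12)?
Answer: -18810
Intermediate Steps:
-95*((100 + 110) - 12) = -95*(210 - 12) = -95*198 = -18810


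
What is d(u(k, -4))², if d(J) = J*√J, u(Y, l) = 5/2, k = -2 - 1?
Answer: 125/8 ≈ 15.625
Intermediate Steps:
k = -3
u(Y, l) = 5/2 (u(Y, l) = 5*(½) = 5/2)
d(J) = J^(3/2)
d(u(k, -4))² = ((5/2)^(3/2))² = (5*√10/4)² = 125/8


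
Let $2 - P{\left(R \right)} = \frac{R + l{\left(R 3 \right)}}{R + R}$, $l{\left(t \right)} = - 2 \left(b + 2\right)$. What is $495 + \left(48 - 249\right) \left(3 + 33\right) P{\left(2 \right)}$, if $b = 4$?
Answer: $-32067$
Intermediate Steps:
$l{\left(t \right)} = -12$ ($l{\left(t \right)} = - 2 \left(4 + 2\right) = \left(-2\right) 6 = -12$)
$P{\left(R \right)} = 2 - \frac{-12 + R}{2 R}$ ($P{\left(R \right)} = 2 - \frac{R - 12}{R + R} = 2 - \frac{-12 + R}{2 R}$)
$495 + \left(48 - 249\right) \left(3 + 33\right) P{\left(2 \right)} = 495 + \left(48 - 249\right) \left(3 + 33\right) \left(\frac{3}{2} + \frac{6}{2}\right) = 495 + \left(-201\right) 36 \left(\frac{3}{2} + 6 \cdot \frac{1}{2}\right) = 495 - 7236 \left(\frac{3}{2} + 3\right) = 495 - 32562 = -32067$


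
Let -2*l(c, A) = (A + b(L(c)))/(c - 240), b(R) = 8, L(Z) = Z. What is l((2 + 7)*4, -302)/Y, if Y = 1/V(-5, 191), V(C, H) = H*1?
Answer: -9359/68 ≈ -137.63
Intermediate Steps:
V(C, H) = H
l(c, A) = -(8 + A)/(2*(-240 + c)) (l(c, A) = -(A + 8)/(2*(c - 240)) = -(8 + A)/(2*(-240 + c)))
Y = 1/191 ≈ 0.0052356
l((2 + 7)*4, -302)/Y = ((-8 - 1*(-302))/(2*(-240 + (2 + 7)*4)))/(1/191) = ((-8 + 302)/(2*(-240 + 9*4)))*191 = ((1/2)*294/(-240 + 36))*191 = ((1/2)*294/(-204))*191 = ((1/2)*(-1/204)*294)*191 = -49/68*191 = -9359/68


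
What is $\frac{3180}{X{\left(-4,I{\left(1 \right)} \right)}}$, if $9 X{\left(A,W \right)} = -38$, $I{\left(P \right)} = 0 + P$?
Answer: $- \frac{14310}{19} \approx -753.16$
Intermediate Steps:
$I{\left(P \right)} = P$
$X{\left(A,W \right)} = - \frac{38}{9}$ ($X{\left(A,W \right)} = \frac{1}{9} \left(-38\right) = - \frac{38}{9}$)
$\frac{3180}{X{\left(-4,I{\left(1 \right)} \right)}} = \frac{3180}{- \frac{38}{9}} = 3180 \left(- \frac{9}{38}\right) = - \frac{14310}{19}$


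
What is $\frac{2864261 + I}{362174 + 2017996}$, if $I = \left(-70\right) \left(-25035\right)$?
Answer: $\frac{4616711}{2380170} \approx 1.9397$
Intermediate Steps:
$I = 1752450$
$\frac{2864261 + I}{362174 + 2017996} = \frac{2864261 + 1752450}{362174 + 2017996} = \frac{4616711}{2380170}$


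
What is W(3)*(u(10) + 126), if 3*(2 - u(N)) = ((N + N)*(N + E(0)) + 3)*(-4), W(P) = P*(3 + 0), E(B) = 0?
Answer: 3588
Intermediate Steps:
W(P) = 3*P (W(P) = P*3 = 3*P)
u(N) = 6 + 8*N²/3 (u(N) = 2 - ((N + N)*(N + 0) + 3)*(-4)/3 = 2 - ((2*N)*N + 3)*(-4)/3 = 2 - (2*N² + 3)*(-4)/3 = 2 - (3 + 2*N²)*(-4)/3 = 2 - (-12 - 8*N²)/3 = 2 + (4 + 8*N²/3) = 6 + 8*N²/3)
W(3)*(u(10) + 126) = (3*3)*((6 + (8/3)*10²) + 126) = 9*((6 + (8/3)*100) + 126) = 9*((6 + 800/3) + 126) = 9*(818/3 + 126) = 9*(1196/3) = 3588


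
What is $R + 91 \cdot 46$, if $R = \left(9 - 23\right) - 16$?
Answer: $4156$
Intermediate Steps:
$R = -30$ ($R = -14 - 16 = -30$)
$R + 91 \cdot 46 = -30 + 91 \cdot 46 = -30 + 4186 = 4156$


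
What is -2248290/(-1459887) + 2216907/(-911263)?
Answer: -35989400583/40313363857 ≈ -0.89274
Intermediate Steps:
-2248290/(-1459887) + 2216907/(-911263) = -2248290*(-1/1459887) + 2216907*(-1/911263) = 68130/44239 - 2216907/911263 = -35989400583/40313363857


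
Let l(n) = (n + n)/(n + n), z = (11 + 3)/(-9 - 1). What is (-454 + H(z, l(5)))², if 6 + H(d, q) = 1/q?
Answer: 210681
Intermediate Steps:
z = -7/5 (z = 14/(-10) = 14*(-⅒) = -7/5 ≈ -1.4000)
l(n) = 1 (l(n) = (2*n)/((2*n)) = (2*n)*(1/(2*n)) = 1)
H(d, q) = -6 + 1/q
(-454 + H(z, l(5)))² = (-454 + (-6 + 1/1))² = (-454 + (-6 + 1))² = (-454 - 5)² = (-459)² = 210681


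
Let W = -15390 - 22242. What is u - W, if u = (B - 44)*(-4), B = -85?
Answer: 38148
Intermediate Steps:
W = -37632
u = 516 (u = (-85 - 44)*(-4) = -129*(-4) = 516)
u - W = 516 - 1*(-37632) = 516 + 37632 = 38148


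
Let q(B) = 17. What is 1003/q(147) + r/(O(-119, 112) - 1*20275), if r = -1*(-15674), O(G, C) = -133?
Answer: 594199/10204 ≈ 58.232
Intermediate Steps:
r = 15674
1003/q(147) + r/(O(-119, 112) - 1*20275) = 1003/17 + 15674/(-133 - 1*20275) = 1003*(1/17) + 15674/(-133 - 20275) = 59 + 15674/(-20408) = 59 + 15674*(-1/20408) = 59 - 7837/10204 = 594199/10204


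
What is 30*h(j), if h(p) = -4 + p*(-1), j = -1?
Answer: -90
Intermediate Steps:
h(p) = -4 - p
30*h(j) = 30*(-4 - 1*(-1)) = 30*(-4 + 1) = 30*(-3) = -90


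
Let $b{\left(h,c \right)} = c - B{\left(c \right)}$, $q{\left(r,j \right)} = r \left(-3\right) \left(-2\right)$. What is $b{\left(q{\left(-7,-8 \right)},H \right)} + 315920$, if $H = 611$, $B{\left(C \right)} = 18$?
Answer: $316513$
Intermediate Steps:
$q{\left(r,j \right)} = 6 r$ ($q{\left(r,j \right)} = - 3 r \left(-2\right) = 6 r$)
$b{\left(h,c \right)} = -18 + c$ ($b{\left(h,c \right)} = c - 18 = -18 + c$)
$b{\left(q{\left(-7,-8 \right)},H \right)} + 315920 = \left(-18 + 611\right) + 315920 = 593 + 315920 = 316513$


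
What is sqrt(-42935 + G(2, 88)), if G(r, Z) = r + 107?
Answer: 7*I*sqrt(874) ≈ 206.94*I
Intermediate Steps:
G(r, Z) = 107 + r
sqrt(-42935 + G(2, 88)) = sqrt(-42935 + (107 + 2)) = sqrt(-42935 + 109) = sqrt(-42826) = 7*I*sqrt(874)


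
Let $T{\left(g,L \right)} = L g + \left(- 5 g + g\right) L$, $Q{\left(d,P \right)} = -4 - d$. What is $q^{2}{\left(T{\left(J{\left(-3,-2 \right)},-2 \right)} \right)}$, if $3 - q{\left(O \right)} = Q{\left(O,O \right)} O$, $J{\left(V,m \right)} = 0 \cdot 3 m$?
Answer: $9$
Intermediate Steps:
$J{\left(V,m \right)} = 0$ ($J{\left(V,m \right)} = 0 m = 0$)
$T{\left(g,L \right)} = - 3 L g$ ($T{\left(g,L \right)} = L g + - 4 g L = L g - 4 L g = - 3 L g$)
$q{\left(O \right)} = 3 - O \left(-4 - O\right)$ ($q{\left(O \right)} = 3 - \left(-4 - O\right) O = 3 - O \left(-4 - O\right)$)
$q^{2}{\left(T{\left(J{\left(-3,-2 \right)},-2 \right)} \right)} = \left(3 + \left(-3\right) \left(-2\right) 0 \left(4 - \left(-6\right) 0\right)\right)^{2} = \left(3 + 0 \left(4 + 0\right)\right)^{2} = \left(3 + 0 \cdot 4\right)^{2} = \left(3 + 0\right)^{2} = 3^{2} = 9$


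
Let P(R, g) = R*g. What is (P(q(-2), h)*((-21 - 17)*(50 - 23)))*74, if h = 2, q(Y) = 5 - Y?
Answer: -1062936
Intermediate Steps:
(P(q(-2), h)*((-21 - 17)*(50 - 23)))*74 = (((5 - 1*(-2))*2)*((-21 - 17)*(50 - 23)))*74 = (((5 + 2)*2)*(-38*27))*74 = ((7*2)*(-1026))*74 = (14*(-1026))*74 = -14364*74 = -1062936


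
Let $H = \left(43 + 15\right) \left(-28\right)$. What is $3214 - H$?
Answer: $4838$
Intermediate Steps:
$H = -1624$ ($H = 58 \left(-28\right) = -1624$)
$3214 - H = 3214 - -1624 = 3214 + 1624 = 4838$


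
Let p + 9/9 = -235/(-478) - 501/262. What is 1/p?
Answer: -31309/75786 ≈ -0.41312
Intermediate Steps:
p = -75786/31309 (p = -1 + (-235/(-478) - 501/262) = -1 + (-235*(-1/478) - 501*1/262) = -1 + (235/478 - 501/262) = -1 - 44477/31309 = -75786/31309 ≈ -2.4206)
1/p = 1/(-75786/31309) = -31309/75786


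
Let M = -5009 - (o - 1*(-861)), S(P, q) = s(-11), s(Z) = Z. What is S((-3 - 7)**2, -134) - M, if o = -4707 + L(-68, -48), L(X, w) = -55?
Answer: 1097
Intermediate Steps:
S(P, q) = -11
o = -4762 (o = -4707 - 55 = -4762)
M = -1108 (M = -5009 - (-4762 - 1*(-861)) = -5009 - (-4762 + 861) = -5009 - 1*(-3901) = -5009 + 3901 = -1108)
S((-3 - 7)**2, -134) - M = -11 - 1*(-1108) = -11 + 1108 = 1097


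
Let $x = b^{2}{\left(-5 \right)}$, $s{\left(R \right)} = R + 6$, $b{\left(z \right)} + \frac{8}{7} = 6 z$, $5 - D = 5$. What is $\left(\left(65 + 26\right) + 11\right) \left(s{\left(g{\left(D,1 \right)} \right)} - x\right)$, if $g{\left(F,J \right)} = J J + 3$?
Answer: $- \frac{4797468}{49} \approx -97908.0$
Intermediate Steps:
$D = 0$ ($D = 5 - 5 = 0$)
$b{\left(z \right)} = - \frac{8}{7} + 6 z$
$g{\left(F,J \right)} = 3 + J^{2}$ ($g{\left(F,J \right)} = J^{2} + 3 = 3 + J^{2}$)
$s{\left(R \right)} = 6 + R$
$x = \frac{47524}{49}$ ($x = \left(- \frac{8}{7} + 6 \left(-5\right)\right)^{2} = \left(- \frac{8}{7} - 30\right)^{2} = \left(- \frac{218}{7}\right)^{2} = \frac{47524}{49} \approx 969.88$)
$\left(\left(65 + 26\right) + 11\right) \left(s{\left(g{\left(D,1 \right)} \right)} - x\right) = \left(\left(65 + 26\right) + 11\right) \left(\left(6 + \left(3 + 1^{2}\right)\right) - \frac{47524}{49}\right) = \left(91 + 11\right) \left(\left(6 + \left(3 + 1\right)\right) - \frac{47524}{49}\right) = 102 \left(\left(6 + 4\right) - \frac{47524}{49}\right) = 102 \left(10 - \frac{47524}{49}\right) = 102 \left(- \frac{47034}{49}\right) = - \frac{4797468}{49}$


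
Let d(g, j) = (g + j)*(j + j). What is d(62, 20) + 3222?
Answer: 6502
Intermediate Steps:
d(g, j) = 2*j*(g + j) (d(g, j) = (g + j)*(2*j) = 2*j*(g + j))
d(62, 20) + 3222 = 2*20*(62 + 20) + 3222 = 2*20*82 + 3222 = 3280 + 3222 = 6502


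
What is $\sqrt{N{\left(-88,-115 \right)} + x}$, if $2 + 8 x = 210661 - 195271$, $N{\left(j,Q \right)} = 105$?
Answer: $\frac{\sqrt{8114}}{2} \approx 45.039$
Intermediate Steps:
$x = \frac{3847}{2}$ ($x = - \frac{1}{4} + \frac{210661 - 195271}{8} = - \frac{1}{4} + \frac{1}{8} \cdot 15390 = - \frac{1}{4} + \frac{7695}{4} = \frac{3847}{2} \approx 1923.5$)
$\sqrt{N{\left(-88,-115 \right)} + x} = \sqrt{105 + \frac{3847}{2}} = \sqrt{\frac{4057}{2}} = \frac{\sqrt{8114}}{2}$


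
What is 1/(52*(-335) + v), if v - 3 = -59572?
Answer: -1/76989 ≈ -1.2989e-5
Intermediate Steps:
v = -59569 (v = 3 - 59572 = -59569)
1/(52*(-335) + v) = 1/(52*(-335) - 59569) = 1/(-17420 - 59569) = 1/(-76989) = -1/76989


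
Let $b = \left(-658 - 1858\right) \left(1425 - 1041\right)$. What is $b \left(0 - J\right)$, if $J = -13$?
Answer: $-12559872$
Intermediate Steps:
$b = -966144$ ($b = \left(-2516\right) 384 = -966144$)
$b \left(0 - J\right) = - 966144 \left(0 - -13\right) = - 966144 \left(0 + 13\right) = \left(-966144\right) 13 = -12559872$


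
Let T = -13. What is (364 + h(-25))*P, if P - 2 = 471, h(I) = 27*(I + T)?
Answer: -313126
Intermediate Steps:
h(I) = -351 + 27*I (h(I) = 27*(I - 13) = 27*(-13 + I) = -351 + 27*I)
P = 473 (P = 2 + 471 = 473)
(364 + h(-25))*P = (364 + (-351 + 27*(-25)))*473 = (364 + (-351 - 675))*473 = (364 - 1026)*473 = -662*473 = -313126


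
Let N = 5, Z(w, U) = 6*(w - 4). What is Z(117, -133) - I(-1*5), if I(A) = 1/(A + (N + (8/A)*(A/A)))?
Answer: 5429/8 ≈ 678.63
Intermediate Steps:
Z(w, U) = -24 + 6*w (Z(w, U) = 6*(-4 + w) = -24 + 6*w)
I(A) = 1/(5 + A + 8/A) (I(A) = 1/(A + (5 + (8/A)*(A/A))) = 1/(A + (5 + (8/A)*1)) = 1/(A + (5 + 8/A)) = 1/(5 + A + 8/A))
Z(117, -133) - I(-1*5) = (-24 + 6*117) - (-1*5)/(8 + (-1*5)**2 + 5*(-1*5)) = (-24 + 702) - (-5)/(8 + (-5)**2 + 5*(-5)) = 678 - (-5)/(8 + 25 - 25) = 678 - (-5)/8 = 678 - 1*(-5/8) = 678 + 5/8 = 5429/8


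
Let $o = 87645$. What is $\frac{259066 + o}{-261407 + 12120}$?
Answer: $- \frac{346711}{249287} \approx -1.3908$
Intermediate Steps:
$\frac{259066 + o}{-261407 + 12120} = \frac{259066 + 87645}{-261407 + 12120} = \frac{346711}{-249287} = 346711 \left(- \frac{1}{249287}\right) = - \frac{346711}{249287}$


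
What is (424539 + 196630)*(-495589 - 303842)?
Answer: -496581754839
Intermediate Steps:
(424539 + 196630)*(-495589 - 303842) = 621169*(-799431) = -496581754839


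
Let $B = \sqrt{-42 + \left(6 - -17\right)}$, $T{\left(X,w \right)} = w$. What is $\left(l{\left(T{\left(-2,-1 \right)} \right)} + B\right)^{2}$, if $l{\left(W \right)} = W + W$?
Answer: $\left(2 - i \sqrt{19}\right)^{2} \approx -15.0 - 17.436 i$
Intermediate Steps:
$l{\left(W \right)} = 2 W$
$B = i \sqrt{19}$ ($B = \sqrt{-42 + \left(6 + 17\right)} = \sqrt{-42 + 23} = \sqrt{-19} = i \sqrt{19} \approx 4.3589 i$)
$\left(l{\left(T{\left(-2,-1 \right)} \right)} + B\right)^{2} = \left(2 \left(-1\right) + i \sqrt{19}\right)^{2} = \left(-2 + i \sqrt{19}\right)^{2}$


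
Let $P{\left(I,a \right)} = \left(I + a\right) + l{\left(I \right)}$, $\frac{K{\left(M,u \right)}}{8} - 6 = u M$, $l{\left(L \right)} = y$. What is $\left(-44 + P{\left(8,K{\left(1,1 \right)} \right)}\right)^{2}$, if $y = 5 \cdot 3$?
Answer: $1225$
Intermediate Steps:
$y = 15$
$l{\left(L \right)} = 15$
$K{\left(M,u \right)} = 48 + 8 M u$ ($K{\left(M,u \right)} = 48 + 8 u M = 48 + 8 M u$)
$P{\left(I,a \right)} = 15 + I + a$ ($P{\left(I,a \right)} = \left(I + a\right) + 15 = 15 + I + a$)
$\left(-44 + P{\left(8,K{\left(1,1 \right)} \right)}\right)^{2} = \left(-44 + \left(15 + 8 + \left(48 + 8 \cdot 1 \cdot 1\right)\right)\right)^{2} = \left(-44 + \left(15 + 8 + \left(48 + 8\right)\right)\right)^{2} = \left(-44 + \left(15 + 8 + 56\right)\right)^{2} = \left(-44 + 79\right)^{2} = 35^{2} = 1225$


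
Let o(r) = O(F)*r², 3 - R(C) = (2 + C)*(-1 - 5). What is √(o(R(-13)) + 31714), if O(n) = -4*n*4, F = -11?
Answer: √730258 ≈ 854.55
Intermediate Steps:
R(C) = 15 + 6*C (R(C) = 3 - (2 + C)*(-1 - 5) = 3 - (2 + C)*(-6) = 3 - (-12 - 6*C) = 3 + (12 + 6*C) = 15 + 6*C)
O(n) = -16*n
o(r) = 176*r² (o(r) = (-16*(-11))*r² = 176*r²)
√(o(R(-13)) + 31714) = √(176*(15 + 6*(-13))² + 31714) = √(176*(15 - 78)² + 31714) = √(176*(-63)² + 31714) = √(176*3969 + 31714) = √(698544 + 31714) = √730258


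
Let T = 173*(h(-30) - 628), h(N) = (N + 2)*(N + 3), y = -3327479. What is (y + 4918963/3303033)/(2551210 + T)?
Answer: -5495384012422/4249936591341 ≈ -1.2931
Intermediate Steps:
h(N) = (2 + N)*(3 + N)
T = 22144 (T = 173*((6 + (-30)**2 + 5*(-30)) - 628) = 173*((6 + 900 - 150) - 628) = 173*(756 - 628) = 173*128 = 22144)
(y + 4918963/3303033)/(2551210 + T) = (-3327479 + 4918963/3303033)/(2551210 + 22144) = (-3327479 + 4918963*(1/3303033))/2573354 = (-3327479 + 4918963/3303033)*(1/2573354) = -10990768024844/3303033*1/2573354 = -5495384012422/4249936591341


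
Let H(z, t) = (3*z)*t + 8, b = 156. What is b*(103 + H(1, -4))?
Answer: 15444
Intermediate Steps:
H(z, t) = 8 + 3*t*z (H(z, t) = 3*t*z + 8 = 8 + 3*t*z)
b*(103 + H(1, -4)) = 156*(103 + (8 + 3*(-4)*1)) = 156*(103 + (8 - 12)) = 156*(103 - 4) = 156*99 = 15444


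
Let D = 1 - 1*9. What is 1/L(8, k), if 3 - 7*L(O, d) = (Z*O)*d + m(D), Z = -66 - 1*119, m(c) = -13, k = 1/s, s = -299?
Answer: 299/472 ≈ 0.63347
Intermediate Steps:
k = -1/299 (k = 1/(-299) = -1/299 ≈ -0.0033445)
D = -8 (D = 1 - 9 = -8)
Z = -185 (Z = -66 - 119 = -185)
L(O, d) = 16/7 + 185*O*d/7 (L(O, d) = 3/7 - ((-185*O)*d - 13)/7 = 3/7 - (-185*O*d - 13)/7 = 3/7 - (-13 - 185*O*d)/7 = 3/7 + (13/7 + 185*O*d/7) = 16/7 + 185*O*d/7)
1/L(8, k) = 1/(16/7 + (185/7)*8*(-1/299)) = 1/(16/7 - 1480/2093) = 1/(472/299) = 299/472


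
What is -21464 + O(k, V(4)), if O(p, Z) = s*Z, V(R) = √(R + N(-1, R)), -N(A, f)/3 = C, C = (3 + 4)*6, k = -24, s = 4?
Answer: -21464 + 4*I*√122 ≈ -21464.0 + 44.181*I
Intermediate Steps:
C = 42 (C = 7*6 = 42)
N(A, f) = -126 (N(A, f) = -3*42 = -126)
V(R) = √(-126 + R) (V(R) = √(R - 126) = √(-126 + R))
O(p, Z) = 4*Z
-21464 + O(k, V(4)) = -21464 + 4*√(-126 + 4) = -21464 + 4*√(-122) = -21464 + 4*(I*√122) = -21464 + 4*I*√122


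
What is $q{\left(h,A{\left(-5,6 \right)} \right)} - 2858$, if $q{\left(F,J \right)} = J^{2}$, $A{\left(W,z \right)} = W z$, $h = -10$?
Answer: $-1958$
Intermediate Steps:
$q{\left(h,A{\left(-5,6 \right)} \right)} - 2858 = \left(\left(-5\right) 6\right)^{2} - 2858 = \left(-30\right)^{2} - 2858 = 900 - 2858 = -1958$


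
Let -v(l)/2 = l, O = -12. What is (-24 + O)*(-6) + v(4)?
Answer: 208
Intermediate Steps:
v(l) = -2*l
(-24 + O)*(-6) + v(4) = (-24 - 12)*(-6) - 2*4 = -36*(-6) - 8 = 216 - 8 = 208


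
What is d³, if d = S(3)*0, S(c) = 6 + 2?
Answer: 0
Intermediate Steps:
S(c) = 8
d = 0 (d = 8*0 = 0)
d³ = 0³ = 0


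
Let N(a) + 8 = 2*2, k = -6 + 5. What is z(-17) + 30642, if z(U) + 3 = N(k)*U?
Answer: 30707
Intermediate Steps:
k = -1
N(a) = -4 (N(a) = -8 + 2*2 = -8 + 4 = -4)
z(U) = -3 - 4*U
z(-17) + 30642 = (-3 - 4*(-17)) + 30642 = (-3 + 68) + 30642 = 65 + 30642 = 30707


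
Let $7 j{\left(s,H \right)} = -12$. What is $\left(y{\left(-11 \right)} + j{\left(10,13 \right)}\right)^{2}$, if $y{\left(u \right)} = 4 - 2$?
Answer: $\frac{4}{49} \approx 0.081633$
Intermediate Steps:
$j{\left(s,H \right)} = - \frac{12}{7}$ ($j{\left(s,H \right)} = \frac{1}{7} \left(-12\right) = - \frac{12}{7}$)
$y{\left(u \right)} = 2$ ($y{\left(u \right)} = 4 - 2 = 2$)
$\left(y{\left(-11 \right)} + j{\left(10,13 \right)}\right)^{2} = \left(2 - \frac{12}{7}\right)^{2} = \left(\frac{2}{7}\right)^{2} = \frac{4}{49}$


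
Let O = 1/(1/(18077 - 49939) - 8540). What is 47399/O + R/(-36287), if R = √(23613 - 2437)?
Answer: -12897338097919/31862 - 2*√5294/36287 ≈ -4.0479e+8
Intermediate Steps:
R = 2*√5294 (R = √21176 = 2*√5294 ≈ 145.52)
O = -31862/272101481 (O = 1/(1/(-31862) - 8540) = 1/(-1/31862 - 8540) = 1/(-272101481/31862) = -31862/272101481 ≈ -0.00011710)
47399/O + R/(-36287) = 47399/(-31862/272101481) + (2*√5294)/(-36287) = 47399*(-272101481/31862) + (2*√5294)*(-1/36287) = -12897338097919/31862 - 2*√5294/36287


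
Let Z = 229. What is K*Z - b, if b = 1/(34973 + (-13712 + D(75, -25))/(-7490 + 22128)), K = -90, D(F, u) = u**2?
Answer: -10550705983708/511921687 ≈ -20610.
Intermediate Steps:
b = 14638/511921687 (b = 1/(34973 + (-13712 + (-25)**2)/(-7490 + 22128)) = 1/(34973 + (-13712 + 625)/14638) = 1/(34973 - 13087*1/14638) = 1/(34973 - 13087/14638) = 1/(511921687/14638) = 14638/511921687 ≈ 2.8594e-5)
K*Z - b = -90*229 - 1*14638/511921687 = -20610 - 14638/511921687 = -10550705983708/511921687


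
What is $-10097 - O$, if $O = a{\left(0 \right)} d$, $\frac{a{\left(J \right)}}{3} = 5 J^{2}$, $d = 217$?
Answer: $-10097$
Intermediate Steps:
$a{\left(J \right)} = 15 J^{2}$ ($a{\left(J \right)} = 3 \cdot 5 J^{2} = 15 J^{2}$)
$O = 0$ ($O = 15 \cdot 0^{2} \cdot 217 = 15 \cdot 0 \cdot 217 = 0 \cdot 217 = 0$)
$-10097 - O = -10097 - 0 = -10097 + 0 = -10097$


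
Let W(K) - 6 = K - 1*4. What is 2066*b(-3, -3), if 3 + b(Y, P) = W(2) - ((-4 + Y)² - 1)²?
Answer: -4757998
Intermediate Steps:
W(K) = 2 + K (W(K) = 6 + (K - 1*4) = 6 + (K - 4) = 6 + (-4 + K) = 2 + K)
b(Y, P) = 1 - (-1 + (-4 + Y)²)² (b(Y, P) = -3 + ((2 + 2) - ((-4 + Y)² - 1)²) = -3 + (4 - (-1 + (-4 + Y)²)²) = 1 - (-1 + (-4 + Y)²)²)
2066*b(-3, -3) = 2066*(1 - (-1 + (-4 - 3)²)²) = 2066*(1 - (-1 + (-7)²)²) = 2066*(1 - (-1 + 49)²) = 2066*(1 - 1*48²) = 2066*(1 - 1*2304) = 2066*(1 - 2304) = 2066*(-2303) = -4757998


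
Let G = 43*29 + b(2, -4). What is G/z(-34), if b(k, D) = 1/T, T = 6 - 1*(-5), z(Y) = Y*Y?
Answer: 6859/6358 ≈ 1.0788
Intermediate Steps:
z(Y) = Y²
T = 11 (T = 6 + 5 = 11)
b(k, D) = 1/11
G = 13718/11 (G = 43*29 + 1/11 = 1247 + 1/11 = 13718/11 ≈ 1247.1)
G/z(-34) = 13718/(11*((-34)²)) = (13718/11)/1156 = (13718/11)*(1/1156) = 6859/6358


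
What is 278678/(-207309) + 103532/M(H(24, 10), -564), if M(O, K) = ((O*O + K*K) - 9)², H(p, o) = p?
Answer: -9432881567332798/7017140671340607 ≈ -1.3443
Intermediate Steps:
M(O, K) = (-9 + K² + O²)² (M(O, K) = ((O² + K²) - 9)² = ((K² + O²) - 9)² = (-9 + K² + O²)²)
278678/(-207309) + 103532/M(H(24, 10), -564) = 278678/(-207309) + 103532/((-9 + (-564)² + 24²)²) = 278678*(-1/207309) + 103532/((-9 + 318096 + 576)²) = -278678/207309 + 103532/(318663²) = -278678/207309 + 103532/101546107569 = -9432881567332798/7017140671340607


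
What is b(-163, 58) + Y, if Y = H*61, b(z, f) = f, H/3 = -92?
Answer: -16778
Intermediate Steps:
H = -276 (H = 3*(-92) = -276)
Y = -16836 (Y = -276*61 = -16836)
b(-163, 58) + Y = 58 - 16836 = -16778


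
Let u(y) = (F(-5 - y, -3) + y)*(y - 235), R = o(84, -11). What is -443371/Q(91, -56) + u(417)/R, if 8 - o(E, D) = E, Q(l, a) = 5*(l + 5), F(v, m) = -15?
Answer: -17203729/9120 ≈ -1886.4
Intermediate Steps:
Q(l, a) = 25 + 5*l (Q(l, a) = 5*(5 + l) = 25 + 5*l)
o(E, D) = 8 - E
R = -76 (R = 8 - 1*84 = 8 - 84 = -76)
u(y) = (-235 + y)*(-15 + y) (u(y) = (-15 + y)*(y - 235) = (-15 + y)*(-235 + y) = (-235 + y)*(-15 + y))
-443371/Q(91, -56) + u(417)/R = -443371/(25 + 5*91) + (3525 + 417² - 250*417)/(-76) = -443371/(25 + 455) + (3525 + 173889 - 104250)*(-1/76) = -443371/480 + 73164*(-1/76) = -443371*1/480 - 18291/19 = -443371/480 - 18291/19 = -17203729/9120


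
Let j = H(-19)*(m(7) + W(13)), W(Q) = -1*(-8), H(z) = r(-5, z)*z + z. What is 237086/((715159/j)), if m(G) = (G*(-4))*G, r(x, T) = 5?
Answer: 5081227152/715159 ≈ 7105.0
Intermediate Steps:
H(z) = 6*z (H(z) = 5*z + z = 6*z)
m(G) = -4*G² (m(G) = (-4*G)*G = -4*G²)
W(Q) = 8
j = 21432 (j = (6*(-19))*(-4*7² + 8) = -114*(-4*49 + 8) = -114*(-196 + 8) = -114*(-188) = 21432)
237086/((715159/j)) = 237086/((715159/21432)) = 237086/((715159*(1/21432))) = 237086/(715159/21432) = 237086*(21432/715159) = 5081227152/715159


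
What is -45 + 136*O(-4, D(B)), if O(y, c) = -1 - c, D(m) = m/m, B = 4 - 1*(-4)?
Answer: -317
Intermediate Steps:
B = 8 (B = 4 + 4 = 8)
D(m) = 1
-45 + 136*O(-4, D(B)) = -45 + 136*(-1 - 1*1) = -45 + 136*(-1 - 1) = -45 + 136*(-2) = -45 - 272 = -317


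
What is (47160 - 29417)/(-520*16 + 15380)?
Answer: 17743/7060 ≈ 2.5132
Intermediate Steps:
(47160 - 29417)/(-520*16 + 15380) = 17743/(-8320 + 15380) = 17743/7060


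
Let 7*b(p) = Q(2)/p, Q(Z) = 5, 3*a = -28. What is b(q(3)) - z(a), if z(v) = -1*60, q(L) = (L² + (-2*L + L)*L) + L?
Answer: 1265/21 ≈ 60.238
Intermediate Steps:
a = -28/3 (a = (⅓)*(-28) = -28/3 ≈ -9.3333)
q(L) = L (q(L) = (L² + (-L)*L) + L = (L² - L²) + L = 0 + L = L)
z(v) = -60
b(p) = 5/(7*p) (b(p) = (5/p)/7 = 5/(7*p))
b(q(3)) - z(a) = (5/7)/3 - 1*(-60) = (5/7)*(⅓) + 60 = 5/21 + 60 = 1265/21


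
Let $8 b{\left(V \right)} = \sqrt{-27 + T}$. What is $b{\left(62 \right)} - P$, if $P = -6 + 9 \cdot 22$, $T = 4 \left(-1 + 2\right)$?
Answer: $-192 + \frac{i \sqrt{23}}{8} \approx -192.0 + 0.59948 i$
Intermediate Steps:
$T = 4$ ($T = 4 \cdot 1 = 4$)
$P = 192$ ($P = -6 + 198 = 192$)
$b{\left(V \right)} = \frac{i \sqrt{23}}{8}$ ($b{\left(V \right)} = \frac{\sqrt{-27 + 4}}{8} = \frac{\sqrt{-23}}{8} = \frac{i \sqrt{23}}{8}$)
$b{\left(62 \right)} - P = \frac{i \sqrt{23}}{8} - 192 = -192 + \frac{i \sqrt{23}}{8}$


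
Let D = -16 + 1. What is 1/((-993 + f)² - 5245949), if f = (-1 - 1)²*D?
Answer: -1/4137140 ≈ -2.4171e-7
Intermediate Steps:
D = -15
f = -60 (f = (-1 - 1)²*(-15) = (-2)²*(-15) = 4*(-15) = -60)
1/((-993 + f)² - 5245949) = 1/((-993 - 60)² - 5245949) = 1/((-1053)² - 5245949) = 1/(1108809 - 5245949) = 1/(-4137140) = -1/4137140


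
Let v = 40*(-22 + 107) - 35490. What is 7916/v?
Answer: -3958/16045 ≈ -0.24668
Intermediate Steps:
v = -32090 (v = 40*85 - 35490 = 3400 - 35490 = -32090)
7916/v = 7916/(-32090) = 7916*(-1/32090) = -3958/16045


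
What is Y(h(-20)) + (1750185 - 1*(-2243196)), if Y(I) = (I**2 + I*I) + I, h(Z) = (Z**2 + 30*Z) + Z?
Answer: 4089961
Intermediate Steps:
h(Z) = Z**2 + 31*Z
Y(I) = I + 2*I**2 (Y(I) = (I**2 + I**2) + I = 2*I**2 + I = I + 2*I**2)
Y(h(-20)) + (1750185 - 1*(-2243196)) = (-20*(31 - 20))*(1 + 2*(-20*(31 - 20))) + (1750185 - 1*(-2243196)) = (-20*11)*(1 + 2*(-20*11)) + (1750185 + 2243196) = -220*(1 + 2*(-220)) + 3993381 = -220*(1 - 440) + 3993381 = -220*(-439) + 3993381 = 96580 + 3993381 = 4089961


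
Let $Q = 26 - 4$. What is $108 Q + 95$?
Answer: $2471$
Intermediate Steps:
$Q = 22$ ($Q = 26 - 4 = 22$)
$108 Q + 95 = 108 \cdot 22 + 95 = 2376 + 95 = 2471$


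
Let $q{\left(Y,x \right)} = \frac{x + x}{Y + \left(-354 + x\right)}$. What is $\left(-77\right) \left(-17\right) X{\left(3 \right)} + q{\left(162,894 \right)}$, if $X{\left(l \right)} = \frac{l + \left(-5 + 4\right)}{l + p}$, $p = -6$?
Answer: $- \frac{101804}{117} \approx -870.12$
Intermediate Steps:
$q{\left(Y,x \right)} = \frac{2 x}{-354 + Y + x}$
$X{\left(l \right)} = \frac{-1 + l}{-6 + l}$ ($X{\left(l \right)} = \frac{l + \left(-5 + 4\right)}{l - 6} = \frac{l - 1}{-6 + l} = \frac{-1 + l}{-6 + l}$)
$\left(-77\right) \left(-17\right) X{\left(3 \right)} + q{\left(162,894 \right)} = \left(-77\right) \left(-17\right) \frac{-1 + 3}{-6 + 3} + 2 \cdot 894 \frac{1}{-354 + 162 + 894} = 1309 \frac{1}{-3} \cdot 2 + 2 \cdot 894 \cdot \frac{1}{702} = 1309 \left(\left(- \frac{1}{3}\right) 2\right) + 2 \cdot 894 \cdot \frac{1}{702} = 1309 \left(- \frac{2}{3}\right) + \frac{298}{117} = - \frac{2618}{3} + \frac{298}{117} = - \frac{101804}{117}$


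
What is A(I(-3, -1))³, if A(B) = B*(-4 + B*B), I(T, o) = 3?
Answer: 3375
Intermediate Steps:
A(B) = B*(-4 + B²)
A(I(-3, -1))³ = (3*(-4 + 3²))³ = (3*(-4 + 9))³ = (3*5)³ = 15³ = 3375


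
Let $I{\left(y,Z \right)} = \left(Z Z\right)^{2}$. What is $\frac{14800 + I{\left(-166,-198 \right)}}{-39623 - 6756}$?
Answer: $- \frac{1536968416}{46379} \approx -33139.0$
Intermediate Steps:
$I{\left(y,Z \right)} = Z^{4}$ ($I{\left(y,Z \right)} = \left(Z^{2}\right)^{2} = Z^{4}$)
$\frac{14800 + I{\left(-166,-198 \right)}}{-39623 - 6756} = \frac{14800 + \left(-198\right)^{4}}{-39623 - 6756} = \frac{14800 + 1536953616}{-46379} = 1536968416 \left(- \frac{1}{46379}\right) = - \frac{1536968416}{46379}$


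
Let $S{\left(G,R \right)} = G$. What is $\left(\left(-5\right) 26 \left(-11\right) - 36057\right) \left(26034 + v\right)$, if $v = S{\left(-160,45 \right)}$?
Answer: $-895938998$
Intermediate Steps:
$v = -160$
$\left(\left(-5\right) 26 \left(-11\right) - 36057\right) \left(26034 + v\right) = \left(\left(-5\right) 26 \left(-11\right) - 36057\right) \left(26034 - 160\right) = \left(\left(-130\right) \left(-11\right) - 36057\right) 25874 = \left(1430 - 36057\right) 25874 = \left(-34627\right) 25874 = -895938998$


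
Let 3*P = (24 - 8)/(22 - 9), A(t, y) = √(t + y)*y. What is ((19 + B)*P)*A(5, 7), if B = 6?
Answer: 5600*√3/39 ≈ 248.70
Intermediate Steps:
A(t, y) = y*√(t + y)
P = 16/39 (P = ((24 - 8)/(22 - 9))/3 = (16/13)/3 = (16*(1/13))/3 = (⅓)*(16/13) = 16/39 ≈ 0.41026)
((19 + B)*P)*A(5, 7) = ((19 + 6)*(16/39))*(7*√(5 + 7)) = (25*(16/39))*(7*√12) = 400*(7*(2*√3))/39 = 400*(14*√3)/39 = 5600*√3/39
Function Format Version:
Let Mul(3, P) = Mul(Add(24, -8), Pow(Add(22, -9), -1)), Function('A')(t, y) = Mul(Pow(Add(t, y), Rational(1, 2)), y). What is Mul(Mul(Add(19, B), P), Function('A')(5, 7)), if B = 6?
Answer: Mul(Rational(5600, 39), Pow(3, Rational(1, 2))) ≈ 248.70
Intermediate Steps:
Function('A')(t, y) = Mul(y, Pow(Add(t, y), Rational(1, 2)))
P = Rational(16, 39) (P = Mul(Rational(1, 3), Mul(Add(24, -8), Pow(Add(22, -9), -1))) = Mul(Rational(1, 3), Mul(16, Pow(13, -1))) = Mul(Rational(1, 3), Mul(16, Rational(1, 13))) = Mul(Rational(1, 3), Rational(16, 13)) = Rational(16, 39) ≈ 0.41026)
Mul(Mul(Add(19, B), P), Function('A')(5, 7)) = Mul(Mul(Add(19, 6), Rational(16, 39)), Mul(7, Pow(Add(5, 7), Rational(1, 2)))) = Mul(Mul(25, Rational(16, 39)), Mul(7, Pow(12, Rational(1, 2)))) = Mul(Rational(400, 39), Mul(7, Mul(2, Pow(3, Rational(1, 2))))) = Mul(Rational(400, 39), Mul(14, Pow(3, Rational(1, 2)))) = Mul(Rational(5600, 39), Pow(3, Rational(1, 2)))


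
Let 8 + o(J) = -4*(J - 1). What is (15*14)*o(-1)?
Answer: 0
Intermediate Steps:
o(J) = -4 - 4*J (o(J) = -8 - 4*(J - 1) = -8 - 4*(-1 + J) = -8 + (4 - 4*J) = -4 - 4*J)
(15*14)*o(-1) = (15*14)*(-4 - 4*(-1)) = 210*(-4 + 4) = 210*0 = 0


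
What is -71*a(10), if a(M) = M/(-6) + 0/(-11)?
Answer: 355/3 ≈ 118.33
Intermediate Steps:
a(M) = -M/6 (a(M) = M*(-⅙) + 0*(-1/11) = -M/6 + 0 = -M/6)
-71*a(10) = -(-71)*10/6 = -71*(-5/3) = 355/3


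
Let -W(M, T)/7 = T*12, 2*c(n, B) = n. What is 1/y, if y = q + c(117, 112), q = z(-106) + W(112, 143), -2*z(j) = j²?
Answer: -2/35143 ≈ -5.6910e-5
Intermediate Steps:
z(j) = -j²/2
c(n, B) = n/2
W(M, T) = -84*T (W(M, T) = -7*T*12 = -84*T)
q = -17630 (q = -½*(-106)² - 84*143 = -½*11236 - 12012 = -5618 - 12012 = -17630)
y = -35143/2 (y = -17630 + (½)*117 = -17630 + 117/2 = -35143/2 ≈ -17572.)
1/y = 1/(-35143/2) = -2/35143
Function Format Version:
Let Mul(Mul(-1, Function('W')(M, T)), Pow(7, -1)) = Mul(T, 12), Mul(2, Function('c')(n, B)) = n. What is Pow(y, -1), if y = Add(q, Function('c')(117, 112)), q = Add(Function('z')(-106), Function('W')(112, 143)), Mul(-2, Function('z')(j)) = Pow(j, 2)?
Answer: Rational(-2, 35143) ≈ -5.6910e-5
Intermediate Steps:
Function('z')(j) = Mul(Rational(-1, 2), Pow(j, 2))
Function('c')(n, B) = Mul(Rational(1, 2), n)
Function('W')(M, T) = Mul(-84, T) (Function('W')(M, T) = Mul(-7, Mul(T, 12)) = Mul(-7, Mul(12, T)) = Mul(-84, T))
q = -17630 (q = Add(Mul(Rational(-1, 2), Pow(-106, 2)), Mul(-84, 143)) = Add(Mul(Rational(-1, 2), 11236), -12012) = Add(-5618, -12012) = -17630)
y = Rational(-35143, 2) (y = Add(-17630, Mul(Rational(1, 2), 117)) = Add(-17630, Rational(117, 2)) = Rational(-35143, 2) ≈ -17572.)
Pow(y, -1) = Pow(Rational(-35143, 2), -1) = Rational(-2, 35143)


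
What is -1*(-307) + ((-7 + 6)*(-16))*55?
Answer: 1187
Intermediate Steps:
-1*(-307) + ((-7 + 6)*(-16))*55 = 307 - 1*(-16)*55 = 307 + 16*55 = 307 + 880 = 1187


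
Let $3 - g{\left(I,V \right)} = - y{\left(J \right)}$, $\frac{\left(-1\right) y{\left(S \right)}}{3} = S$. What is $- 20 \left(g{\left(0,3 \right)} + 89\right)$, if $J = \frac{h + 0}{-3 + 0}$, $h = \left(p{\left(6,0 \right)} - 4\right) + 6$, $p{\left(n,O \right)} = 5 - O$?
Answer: $-1980$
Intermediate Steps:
$h = 7$ ($h = \left(\left(5 - 0\right) - 4\right) + 6 = \left(\left(5 + 0\right) - 4\right) + 6 = \left(5 - 4\right) + 6 = 1 + 6 = 7$)
$J = - \frac{7}{3}$ ($J = \frac{7 + 0}{-3 + 0} = \frac{7}{-3} = 7 \left(- \frac{1}{3}\right) = - \frac{7}{3} \approx -2.3333$)
$y{\left(S \right)} = - 3 S$
$g{\left(I,V \right)} = 10$ ($g{\left(I,V \right)} = 3 - - \frac{\left(-3\right) \left(-7\right)}{3} = 3 - \left(-1\right) 7 = 3 - -7 = 3 + 7 = 10$)
$- 20 \left(g{\left(0,3 \right)} + 89\right) = - 20 \left(10 + 89\right) = \left(-20\right) 99 = -1980$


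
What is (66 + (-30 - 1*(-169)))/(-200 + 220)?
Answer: 41/4 ≈ 10.250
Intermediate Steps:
(66 + (-30 - 1*(-169)))/(-200 + 220) = (66 + (-30 + 169))/20 = (66 + 139)*(1/20) = 205*(1/20) = 41/4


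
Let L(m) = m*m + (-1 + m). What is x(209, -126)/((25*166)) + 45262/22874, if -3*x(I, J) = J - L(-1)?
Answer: 11327423/5695626 ≈ 1.9888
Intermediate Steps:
L(m) = -1 + m + m**2 (L(m) = m**2 + (-1 + m) = -1 + m + m**2)
x(I, J) = -1/3 - J/3 (x(I, J) = -(J - (-1 - 1 + (-1)**2))/3 = -(J - (-1 - 1 + 1))/3 = -(J - 1*(-1))/3 = -(J + 1)/3 = -(1 + J)/3 = -1/3 - J/3)
x(209, -126)/((25*166)) + 45262/22874 = (-1/3 - 1/3*(-126))/((25*166)) + 45262/22874 = (-1/3 + 42)/4150 + 45262*(1/22874) = (125/3)*(1/4150) + 22631/11437 = 5/498 + 22631/11437 = 11327423/5695626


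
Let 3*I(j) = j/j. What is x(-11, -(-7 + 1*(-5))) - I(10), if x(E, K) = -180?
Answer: -541/3 ≈ -180.33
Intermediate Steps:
I(j) = 1/3 (I(j) = (j/j)/3 = (1/3)*1 = 1/3)
x(-11, -(-7 + 1*(-5))) - I(10) = -180 - 1*1/3 = -180 - 1/3 = -541/3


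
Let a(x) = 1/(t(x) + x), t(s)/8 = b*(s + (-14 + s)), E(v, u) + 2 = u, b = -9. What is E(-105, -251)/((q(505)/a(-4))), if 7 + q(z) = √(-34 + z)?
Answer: -1771/666760 - 253*√471/666760 ≈ -0.010891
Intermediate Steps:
E(v, u) = -2 + u
q(z) = -7 + √(-34 + z)
t(s) = 1008 - 144*s (t(s) = 8*(-9*(s + (-14 + s))) = 8*(-9*(-14 + 2*s)) = 8*(126 - 18*s) = 1008 - 144*s)
a(x) = 1/(1008 - 143*x) (a(x) = 1/((1008 - 144*x) + x) = 1/(1008 - 143*x))
E(-105, -251)/((q(505)/a(-4))) = (-2 - 251)/(((-7 + √(-34 + 505))/(1/(1008 - 143*(-4))))) = -253*1/((-7 + √471)*(1008 + 572)) = -253*1/(1580*(-7 + √471)) = -253/(-11060 + 1580*√471)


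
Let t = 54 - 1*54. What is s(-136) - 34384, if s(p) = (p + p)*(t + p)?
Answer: 2608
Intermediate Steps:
t = 0 (t = 54 - 54 = 0)
s(p) = 2*p**2 (s(p) = (p + p)*(0 + p) = (2*p)*p = 2*p**2)
s(-136) - 34384 = 2*(-136)**2 - 34384 = 2*18496 - 34384 = 36992 - 34384 = 2608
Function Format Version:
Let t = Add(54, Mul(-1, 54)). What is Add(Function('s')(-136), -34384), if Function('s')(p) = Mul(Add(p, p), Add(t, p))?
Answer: 2608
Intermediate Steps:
t = 0 (t = Add(54, -54) = 0)
Function('s')(p) = Mul(2, Pow(p, 2)) (Function('s')(p) = Mul(Add(p, p), Add(0, p)) = Mul(Mul(2, p), p) = Mul(2, Pow(p, 2)))
Add(Function('s')(-136), -34384) = Add(Mul(2, Pow(-136, 2)), -34384) = Add(Mul(2, 18496), -34384) = Add(36992, -34384) = 2608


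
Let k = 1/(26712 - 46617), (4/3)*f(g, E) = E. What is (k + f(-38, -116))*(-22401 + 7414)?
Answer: 25953527432/19905 ≈ 1.3039e+6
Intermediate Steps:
f(g, E) = 3*E/4
k = -1/19905 (k = 1/(-19905) = -1/19905 ≈ -5.0239e-5)
(k + f(-38, -116))*(-22401 + 7414) = (-1/19905 + (3/4)*(-116))*(-22401 + 7414) = (-1/19905 - 87)*(-14987) = -1731736/19905*(-14987) = 25953527432/19905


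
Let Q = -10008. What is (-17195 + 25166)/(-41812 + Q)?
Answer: -7971/51820 ≈ -0.15382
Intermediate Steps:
(-17195 + 25166)/(-41812 + Q) = (-17195 + 25166)/(-41812 - 10008) = 7971/(-51820) = 7971*(-1/51820) = -7971/51820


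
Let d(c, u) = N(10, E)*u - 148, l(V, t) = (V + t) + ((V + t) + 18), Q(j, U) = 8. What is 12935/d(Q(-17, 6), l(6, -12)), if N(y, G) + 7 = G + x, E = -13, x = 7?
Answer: -12935/226 ≈ -57.234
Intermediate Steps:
l(V, t) = 18 + 2*V + 2*t (l(V, t) = (V + t) + (18 + V + t) = 18 + 2*V + 2*t)
N(y, G) = G (N(y, G) = -7 + (G + 7) = -7 + (7 + G) = G)
d(c, u) = -148 - 13*u (d(c, u) = -13*u - 148 = -148 - 13*u)
12935/d(Q(-17, 6), l(6, -12)) = 12935/(-148 - 13*(18 + 2*6 + 2*(-12))) = 12935/(-148 - 13*(18 + 12 - 24)) = 12935/(-148 - 13*6) = 12935/(-148 - 78) = 12935/(-226) = 12935*(-1/226) = -12935/226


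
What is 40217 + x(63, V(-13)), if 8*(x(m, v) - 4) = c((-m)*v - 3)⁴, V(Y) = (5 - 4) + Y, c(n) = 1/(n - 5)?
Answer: 100727775400716289/2504357808128 ≈ 40221.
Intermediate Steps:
c(n) = 1/(-5 + n)
V(Y) = 1 + Y
x(m, v) = 4 + 1/(8*(-8 - m*v)⁴) (x(m, v) = 4 + (1/(-5 + ((-m)*v - 3)))⁴/8 = 4 + (1/(-5 + (-m*v - 3)))⁴/8 = 4 + (1/(-5 + (-3 - m*v)))⁴/8 = 4 + (1/(-8 - m*v))⁴/8 = 4 + 1/(8*(-8 - m*v)⁴))
40217 + x(63, V(-13)) = 40217 + (4 + 1/(8*(8 + 63*(1 - 13))⁴)) = 40217 + (4 + 1/(8*(8 + 63*(-12))⁴)) = 40217 + (4 + 1/(8*(8 - 756)⁴)) = 40217 + (4 + (⅛)/(-748)⁴) = 40217 + (4 + (⅛)*(1/313044726016)) = 40217 + (4 + 1/2504357808128) = 40217 + 10017431232513/2504357808128 = 100727775400716289/2504357808128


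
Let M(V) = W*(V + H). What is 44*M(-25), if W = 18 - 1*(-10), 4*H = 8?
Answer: -28336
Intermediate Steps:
H = 2 (H = (¼)*8 = 2)
W = 28 (W = 18 + 10 = 28)
M(V) = 56 + 28*V (M(V) = 28*(V + 2) = 28*(2 + V) = 56 + 28*V)
44*M(-25) = 44*(56 + 28*(-25)) = 44*(56 - 700) = 44*(-644) = -28336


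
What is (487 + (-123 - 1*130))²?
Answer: 54756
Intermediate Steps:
(487 + (-123 - 1*130))² = (487 + (-123 - 130))² = (487 - 253)² = 234² = 54756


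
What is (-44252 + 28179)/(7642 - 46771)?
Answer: 16073/39129 ≈ 0.41077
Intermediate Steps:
(-44252 + 28179)/(7642 - 46771) = -16073/(-39129) = -16073*(-1/39129) = 16073/39129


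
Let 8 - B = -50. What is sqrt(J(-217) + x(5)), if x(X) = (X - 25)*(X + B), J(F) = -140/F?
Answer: 8*I*sqrt(18910)/31 ≈ 35.487*I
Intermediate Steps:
B = 58 (B = 8 - 1*(-50) = 8 + 50 = 58)
x(X) = (-25 + X)*(58 + X) (x(X) = (X - 25)*(X + 58) = (-25 + X)*(58 + X))
sqrt(J(-217) + x(5)) = sqrt(-140/(-217) + (-1450 + 5**2 + 33*5)) = sqrt(-140*(-1/217) + (-1450 + 25 + 165)) = sqrt(20/31 - 1260) = sqrt(-39040/31) = 8*I*sqrt(18910)/31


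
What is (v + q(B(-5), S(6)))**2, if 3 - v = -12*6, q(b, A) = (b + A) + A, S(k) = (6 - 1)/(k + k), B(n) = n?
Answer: 180625/36 ≈ 5017.4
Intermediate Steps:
S(k) = 5/(2*k) (S(k) = 5/((2*k)) = 5*(1/(2*k)) = 5/(2*k))
q(b, A) = b + 2*A (q(b, A) = (A + b) + A = b + 2*A)
v = 75 (v = 3 - (-12)*6 = 3 - 1*(-72) = 3 + 72 = 75)
(v + q(B(-5), S(6)))**2 = (75 + (-5 + 2*((5/2)/6)))**2 = (75 + (-5 + 2*((5/2)*(1/6))))**2 = (75 + (-5 + 2*(5/12)))**2 = (75 + (-5 + 5/6))**2 = (75 - 25/6)**2 = (425/6)**2 = 180625/36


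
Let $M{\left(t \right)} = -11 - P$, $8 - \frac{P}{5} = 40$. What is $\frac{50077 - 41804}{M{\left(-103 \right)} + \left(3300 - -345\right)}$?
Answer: $\frac{8273}{3794} \approx 2.1805$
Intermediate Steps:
$P = -160$ ($P = 40 - 200 = -160$)
$M{\left(t \right)} = 149$ ($M{\left(t \right)} = -11 - -160 = -11 + 160 = 149$)
$\frac{50077 - 41804}{M{\left(-103 \right)} + \left(3300 - -345\right)} = \frac{50077 - 41804}{149 + \left(3300 - -345\right)} = \frac{8273}{149 + \left(3300 + 345\right)} = \frac{8273}{149 + 3645} = \frac{8273}{3794}$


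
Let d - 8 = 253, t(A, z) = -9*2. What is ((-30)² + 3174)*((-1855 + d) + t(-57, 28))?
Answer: -6567288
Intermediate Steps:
t(A, z) = -18
d = 261 (d = 8 + 253 = 261)
((-30)² + 3174)*((-1855 + d) + t(-57, 28)) = ((-30)² + 3174)*((-1855 + 261) - 18) = (900 + 3174)*(-1594 - 18) = 4074*(-1612) = -6567288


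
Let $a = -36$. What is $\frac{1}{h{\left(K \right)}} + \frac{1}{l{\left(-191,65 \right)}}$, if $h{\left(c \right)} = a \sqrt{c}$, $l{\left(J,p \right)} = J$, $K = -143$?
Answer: $- \frac{1}{191} + \frac{i \sqrt{143}}{5148} \approx -0.0052356 + 0.0023229 i$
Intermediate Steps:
$h{\left(c \right)} = - 36 \sqrt{c}$
$\frac{1}{h{\left(K \right)}} + \frac{1}{l{\left(-191,65 \right)}} = \frac{1}{\left(-36\right) \sqrt{-143}} + \frac{1}{-191} = \frac{1}{\left(-36\right) i \sqrt{143}} - \frac{1}{191} = \frac{i \sqrt{143}}{5148} - \frac{1}{191} = - \frac{1}{191} + \frac{i \sqrt{143}}{5148}$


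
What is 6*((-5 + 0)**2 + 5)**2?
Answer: 5400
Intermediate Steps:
6*((-5 + 0)**2 + 5)**2 = 6*((-5)**2 + 5)**2 = 6*(25 + 5)**2 = 6*30**2 = 6*900 = 5400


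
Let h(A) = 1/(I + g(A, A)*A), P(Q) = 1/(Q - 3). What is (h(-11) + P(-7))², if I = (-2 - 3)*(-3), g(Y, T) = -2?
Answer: 729/136900 ≈ 0.0053251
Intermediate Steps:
I = 15 (I = -5*(-3) = 15)
P(Q) = 1/(-3 + Q)
h(A) = 1/(15 - 2*A)
(h(-11) + P(-7))² = (1/(15 - 2*(-11)) + 1/(-3 - 7))² = (1/(15 + 22) + 1/(-10))² = (1/37 - ⅒)² = (-27/370)² = 729/136900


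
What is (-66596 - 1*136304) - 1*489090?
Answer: -691990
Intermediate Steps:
(-66596 - 1*136304) - 1*489090 = (-66596 - 136304) - 489090 = -202900 - 489090 = -691990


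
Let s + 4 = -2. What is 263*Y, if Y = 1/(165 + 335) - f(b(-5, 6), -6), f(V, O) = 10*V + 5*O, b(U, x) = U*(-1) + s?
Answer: 5260263/500 ≈ 10521.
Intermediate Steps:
s = -6 (s = -4 - 2 = -6)
b(U, x) = -6 - U (b(U, x) = U*(-1) - 6 = -U - 6 = -6 - U)
f(V, O) = 5*O + 10*V
Y = 20001/500 (Y = 1/(165 + 335) - (5*(-6) + 10*(-6 - 1*(-5))) = 1/500 - (-30 + 10*(-6 + 5)) = 1/500 - (-30 + 10*(-1)) = 1/500 - (-30 - 10) = 1/500 - 1*(-40) = 1/500 + 40 = 20001/500 ≈ 40.002)
263*Y = 263*(20001/500) = 5260263/500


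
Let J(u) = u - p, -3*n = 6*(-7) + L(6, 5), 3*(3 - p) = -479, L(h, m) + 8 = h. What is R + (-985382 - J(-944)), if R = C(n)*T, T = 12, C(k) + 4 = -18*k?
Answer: -2962474/3 ≈ -9.8749e+5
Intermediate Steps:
L(h, m) = -8 + h
p = 488/3 (p = 3 - ⅓*(-479) = 3 + 479/3 = 488/3 ≈ 162.67)
n = 44/3 (n = -(6*(-7) + (-8 + 6))/3 = -(-42 - 2)/3 = -⅓*(-44) = 44/3 ≈ 14.667)
J(u) = -488/3 + u (J(u) = u - 1*488/3 = u - 488/3 = -488/3 + u)
C(k) = -4 - 18*k
R = -3216 (R = (-4 - 18*44/3)*12 = (-4 - 264)*12 = -268*12 = -3216)
R + (-985382 - J(-944)) = -3216 + (-985382 - (-488/3 - 944)) = -3216 + (-985382 - 1*(-3320/3)) = -3216 + (-985382 + 3320/3) = -3216 - 2952826/3 = -2962474/3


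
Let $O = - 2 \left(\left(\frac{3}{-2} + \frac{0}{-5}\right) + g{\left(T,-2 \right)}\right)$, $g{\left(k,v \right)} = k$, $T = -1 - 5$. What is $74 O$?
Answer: $1110$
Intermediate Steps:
$T = -6$ ($T = -1 - 5 = -6$)
$O = 15$ ($O = - 2 \left(\left(\frac{3}{-2} + \frac{0}{-5}\right) - 6\right) = - 2 \left(\left(3 \left(- \frac{1}{2}\right) + 0 \left(- \frac{1}{5}\right)\right) - 6\right) = - 2 \left(\left(- \frac{3}{2} + 0\right) - 6\right) = - 2 \left(- \frac{3}{2} - 6\right) = \left(-2\right) \left(- \frac{15}{2}\right) = 15$)
$74 O = 74 \cdot 15 = 1110$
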